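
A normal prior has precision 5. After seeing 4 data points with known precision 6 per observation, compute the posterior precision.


In the conjugate normal model, precisions add:
tau_posterior = tau_prior + n * tau_data
= 5 + 4*6 = 29

29


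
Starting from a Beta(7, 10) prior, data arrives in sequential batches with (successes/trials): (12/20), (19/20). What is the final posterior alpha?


In sequential Bayesian updating, we sum all successes.
Total successes = 31
Final alpha = 7 + 31 = 38

38


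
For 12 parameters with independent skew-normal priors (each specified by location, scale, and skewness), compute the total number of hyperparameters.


A skew-normal prior has 3 hyperparameters per parameter.
Total = 12 * 3 = 36

36


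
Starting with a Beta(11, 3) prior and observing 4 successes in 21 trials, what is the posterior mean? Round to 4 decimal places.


Posterior parameters: alpha = 11 + 4 = 15
beta = 3 + 17 = 20
Posterior mean = alpha / (alpha + beta) = 15 / 35
= 0.4286

0.4286


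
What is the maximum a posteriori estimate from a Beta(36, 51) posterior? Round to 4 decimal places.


The MAP estimate equals the mode of the distribution.
Mode of Beta(a,b) = (a-1)/(a+b-2)
= 35/85
= 0.4118

0.4118


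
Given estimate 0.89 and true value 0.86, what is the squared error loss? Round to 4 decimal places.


Squared error = (estimate - true)^2
Difference = 0.03
Loss = 0.03^2 = 0.0009

0.0009


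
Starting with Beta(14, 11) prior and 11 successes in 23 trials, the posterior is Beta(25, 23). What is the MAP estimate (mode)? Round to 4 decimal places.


The mode of Beta(a, b) when a > 1 and b > 1 is (a-1)/(a+b-2)
= (25 - 1) / (25 + 23 - 2)
= 24 / 46
= 0.5217

0.5217


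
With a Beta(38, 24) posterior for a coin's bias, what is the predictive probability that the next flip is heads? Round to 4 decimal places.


The predictive probability equals the posterior mean.
P(next = heads) = alpha / (alpha + beta)
= 38 / 62 = 0.6129

0.6129


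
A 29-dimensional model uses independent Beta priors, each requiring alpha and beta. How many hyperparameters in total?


Per parameter: 2 (alpha and beta).
Total = 29 * 2 = 58

58


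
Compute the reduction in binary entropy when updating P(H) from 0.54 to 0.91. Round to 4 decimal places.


H_before = -p*log2(p) - (1-p)*log2(1-p) for p=0.54: 0.9954
H_after for p=0.91: 0.4365
Reduction = 0.9954 - 0.4365 = 0.5589

0.5589


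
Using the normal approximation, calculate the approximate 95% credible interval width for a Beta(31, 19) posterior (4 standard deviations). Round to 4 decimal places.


Var(Beta) = 31*19/(50^2 * 51) = 0.0046
SD = 0.068
Width ~ 4*SD = 0.2719

0.2719


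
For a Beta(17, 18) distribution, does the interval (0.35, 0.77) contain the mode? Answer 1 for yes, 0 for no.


Mode of Beta(a,b) = (a-1)/(a+b-2)
= (17-1)/(17+18-2) = 0.4848
Check: 0.35 <= 0.4848 <= 0.77?
Result: 1

1


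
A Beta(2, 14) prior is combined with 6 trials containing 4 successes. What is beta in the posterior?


In conjugate updating:
beta_posterior = beta_prior + (n - k)
= 14 + (6 - 4)
= 14 + 2 = 16

16


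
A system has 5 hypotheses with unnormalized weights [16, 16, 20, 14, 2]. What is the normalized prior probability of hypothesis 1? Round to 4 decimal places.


The normalized prior is the weight divided by the total.
Total weight = 68
P(H1) = 16 / 68 = 0.2353

0.2353


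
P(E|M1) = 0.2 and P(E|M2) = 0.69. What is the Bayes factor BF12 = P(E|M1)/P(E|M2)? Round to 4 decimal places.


Bayes factor BF12 = P(E|M1) / P(E|M2)
= 0.2 / 0.69
= 0.2899

0.2899


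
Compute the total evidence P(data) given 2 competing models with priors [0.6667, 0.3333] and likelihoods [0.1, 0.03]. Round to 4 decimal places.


Marginal likelihood = sum P(model_i) * P(data|model_i)
Model 1: 0.6667 * 0.1 = 0.0667
Model 2: 0.3333 * 0.03 = 0.01
Total = 0.0767

0.0767


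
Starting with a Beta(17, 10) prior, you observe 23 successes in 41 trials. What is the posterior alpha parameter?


For a Beta-Binomial conjugate model:
Posterior alpha = prior alpha + number of successes
= 17 + 23 = 40

40


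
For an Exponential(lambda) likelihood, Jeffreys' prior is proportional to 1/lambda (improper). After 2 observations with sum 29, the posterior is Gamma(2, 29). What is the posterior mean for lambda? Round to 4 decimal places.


Posterior = Gamma(n, sum_x) = Gamma(2, 29)
Posterior mean = shape/rate = 2/29
= 0.069

0.069


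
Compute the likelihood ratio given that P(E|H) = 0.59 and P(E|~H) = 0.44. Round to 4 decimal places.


LR = P(E|H) / P(E|~H)
= 0.59 / 0.44 = 1.3409

1.3409


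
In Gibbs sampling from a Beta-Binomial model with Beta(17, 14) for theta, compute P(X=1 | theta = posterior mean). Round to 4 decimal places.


Posterior mean = alpha/(alpha+beta) = 17/31 = 0.5484
P(X=1|theta=mean) = theta = 0.5484

0.5484


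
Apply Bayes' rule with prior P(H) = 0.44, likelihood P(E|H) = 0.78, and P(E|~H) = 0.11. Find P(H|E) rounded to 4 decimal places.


Step 1: Compute marginal P(E) = P(E|H)P(H) + P(E|~H)P(~H)
= 0.78*0.44 + 0.11*0.56 = 0.4048
Step 2: P(H|E) = P(E|H)P(H)/P(E) = 0.3432/0.4048
= 0.8478

0.8478


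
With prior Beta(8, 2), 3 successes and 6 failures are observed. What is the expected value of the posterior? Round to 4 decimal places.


Posterior = Beta(11, 8)
E[theta] = alpha/(alpha+beta)
= 11/19 = 0.5789

0.5789


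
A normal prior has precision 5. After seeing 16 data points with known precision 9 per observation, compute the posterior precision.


In the conjugate normal model, precisions add:
tau_posterior = tau_prior + n * tau_data
= 5 + 16*9 = 149

149


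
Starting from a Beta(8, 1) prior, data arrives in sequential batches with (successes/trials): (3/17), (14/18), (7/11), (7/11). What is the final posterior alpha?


In sequential Bayesian updating, we sum all successes.
Total successes = 31
Final alpha = 8 + 31 = 39

39


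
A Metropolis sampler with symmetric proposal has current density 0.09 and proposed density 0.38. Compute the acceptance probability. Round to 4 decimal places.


For symmetric proposals, acceptance = min(1, pi(x*)/pi(x))
= min(1, 0.38/0.09)
= min(1, 4.2222) = 1.0

1.0


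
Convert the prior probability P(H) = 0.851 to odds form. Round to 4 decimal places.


P(not H) = 1 - 0.851 = 0.149
Odds = 0.851 / 0.149 = 5.7114

5.7114


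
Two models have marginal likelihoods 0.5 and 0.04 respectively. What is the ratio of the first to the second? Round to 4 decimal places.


Evidence ratio = 0.5 / 0.04
= 12.5

12.5


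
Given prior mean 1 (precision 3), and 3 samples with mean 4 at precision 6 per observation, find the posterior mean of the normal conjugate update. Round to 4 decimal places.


The posterior mean is a precision-weighted average of prior and data.
Post. prec. = 3 + 18 = 21
Post. mean = (3 + 72)/21 = 75/21 = 3.5714

3.5714


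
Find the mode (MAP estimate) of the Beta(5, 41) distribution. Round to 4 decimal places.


For Beta(a,b) with a,b > 1:
Mode = (a-1)/(a+b-2) = (5-1)/(46-2)
= 4/44 = 0.0909

0.0909


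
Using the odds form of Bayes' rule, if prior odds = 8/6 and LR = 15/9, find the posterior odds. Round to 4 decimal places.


Bayes' rule in odds form: posterior odds = prior odds * LR
= (8 * 15) / (6 * 9)
= 120/54 = 2.2222

2.2222


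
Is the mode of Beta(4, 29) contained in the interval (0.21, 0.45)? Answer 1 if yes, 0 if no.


Mode = (a-1)/(a+b-2) = 3/31 = 0.0968
Interval: (0.21, 0.45)
Contains mode? 0

0


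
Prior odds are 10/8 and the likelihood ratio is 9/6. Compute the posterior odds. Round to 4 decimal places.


Posterior odds = prior odds * likelihood ratio
= (10/8) * (9/6)
= 90 / 48
= 1.875

1.875


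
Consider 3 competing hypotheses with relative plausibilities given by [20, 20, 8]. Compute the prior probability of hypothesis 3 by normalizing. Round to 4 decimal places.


Sum of weights = 20 + 20 + 8 = 48
Normalized prior for H3 = 8 / 48
= 0.1667

0.1667


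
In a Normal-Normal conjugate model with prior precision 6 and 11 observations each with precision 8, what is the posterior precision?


Posterior precision = prior precision + n * observation precision
= 6 + 11 * 8
= 6 + 88 = 94

94


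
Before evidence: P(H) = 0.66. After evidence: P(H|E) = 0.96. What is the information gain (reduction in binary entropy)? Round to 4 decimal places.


Prior entropy = 0.9248
Posterior entropy = 0.2423
Information gain = 0.9248 - 0.2423 = 0.6825

0.6825


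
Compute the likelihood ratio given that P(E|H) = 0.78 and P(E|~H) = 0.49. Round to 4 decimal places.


LR = P(E|H) / P(E|~H)
= 0.78 / 0.49 = 1.5918

1.5918


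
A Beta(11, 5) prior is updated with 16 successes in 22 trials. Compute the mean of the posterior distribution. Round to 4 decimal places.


After update: Beta(27, 11)
Mean = 27 / (27 + 11) = 27 / 38
= 0.7105

0.7105


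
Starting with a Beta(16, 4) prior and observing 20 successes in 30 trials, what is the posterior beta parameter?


Posterior beta = prior beta + failures
Failures = 30 - 20 = 10
beta_post = 4 + 10 = 14

14


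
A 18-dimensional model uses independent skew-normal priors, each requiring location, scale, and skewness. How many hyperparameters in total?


Per parameter: 3 (location, scale, and skewness).
Total = 18 * 3 = 54

54


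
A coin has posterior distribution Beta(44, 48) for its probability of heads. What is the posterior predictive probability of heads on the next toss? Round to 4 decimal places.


Posterior predictive = E[theta] = alpha/(alpha+beta)
= 44/92
= 0.4783

0.4783


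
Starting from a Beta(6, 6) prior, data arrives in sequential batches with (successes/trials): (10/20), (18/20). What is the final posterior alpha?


In sequential Bayesian updating, we sum all successes.
Total successes = 28
Final alpha = 6 + 28 = 34

34


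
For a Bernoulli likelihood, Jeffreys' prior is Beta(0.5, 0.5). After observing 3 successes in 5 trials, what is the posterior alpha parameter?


Jeffreys' prior for Bernoulli is Beta(0.5, 0.5).
Posterior is Beta(0.5 + k, 0.5 + n - k).
Posterior alpha = 0.5 + k = 0.5 + 3 = 3.5

3.5


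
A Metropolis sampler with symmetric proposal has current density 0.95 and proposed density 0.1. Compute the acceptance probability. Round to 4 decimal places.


For symmetric proposals, acceptance = min(1, pi(x*)/pi(x))
= min(1, 0.1/0.95)
= min(1, 0.1053) = 0.1053

0.1053


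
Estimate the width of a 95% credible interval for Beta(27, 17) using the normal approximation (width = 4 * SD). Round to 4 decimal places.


For Beta(a,b): Var = ab/((a+b)^2(a+b+1))
Var = 0.0053, SD = 0.0726
Approximate 95% CI width = 4 * 0.0726 = 0.2903

0.2903


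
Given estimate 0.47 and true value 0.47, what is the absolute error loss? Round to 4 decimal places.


Absolute error = |estimate - true|
= |0.0| = 0.0

0.0


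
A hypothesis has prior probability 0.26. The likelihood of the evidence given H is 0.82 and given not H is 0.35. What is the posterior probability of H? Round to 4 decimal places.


Using Bayes' theorem:
P(E) = 0.26 * 0.82 + 0.74 * 0.35
P(E) = 0.4722
P(H|E) = (0.26 * 0.82) / 0.4722 = 0.4515

0.4515


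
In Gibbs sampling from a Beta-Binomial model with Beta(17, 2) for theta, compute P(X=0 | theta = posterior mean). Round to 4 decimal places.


Posterior mean = alpha/(alpha+beta) = 17/19 = 0.8947
P(X=0|theta=mean) = 1 - theta = 0.1053

0.1053


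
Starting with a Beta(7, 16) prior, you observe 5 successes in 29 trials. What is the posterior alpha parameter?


For a Beta-Binomial conjugate model:
Posterior alpha = prior alpha + number of successes
= 7 + 5 = 12

12


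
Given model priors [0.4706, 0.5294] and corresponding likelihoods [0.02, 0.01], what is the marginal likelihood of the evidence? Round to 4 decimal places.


P(E) = sum_i P(M_i) P(E|M_i)
= 0.0094 + 0.0053
= 0.0147

0.0147


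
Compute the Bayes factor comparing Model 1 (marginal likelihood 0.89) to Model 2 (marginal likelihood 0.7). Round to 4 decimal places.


BF12 = marginal likelihood of M1 / marginal likelihood of M2
= 0.89/0.7
= 1.2714

1.2714


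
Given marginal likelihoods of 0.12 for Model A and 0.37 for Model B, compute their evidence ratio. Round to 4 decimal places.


Ratio = ML(A) / ML(B) = 0.12/0.37
= 0.3243

0.3243


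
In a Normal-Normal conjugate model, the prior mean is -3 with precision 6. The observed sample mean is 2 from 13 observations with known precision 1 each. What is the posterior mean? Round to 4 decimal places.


Posterior precision = tau0 + n*tau = 6 + 13*1 = 19
Posterior mean = (tau0*mu0 + n*tau*xbar) / posterior_precision
= (6*-3 + 13*1*2) / 19
= 8 / 19 = 0.4211

0.4211


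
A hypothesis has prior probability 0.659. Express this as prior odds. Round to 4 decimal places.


Odds = P(H) / P(not H) = 0.659 / 0.341
= 1.9326

1.9326


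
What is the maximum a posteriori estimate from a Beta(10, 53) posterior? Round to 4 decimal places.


The MAP estimate equals the mode of the distribution.
Mode of Beta(a,b) = (a-1)/(a+b-2)
= 9/61
= 0.1475

0.1475


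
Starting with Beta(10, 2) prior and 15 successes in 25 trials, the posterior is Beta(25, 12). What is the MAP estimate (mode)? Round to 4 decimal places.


The mode of Beta(a, b) when a > 1 and b > 1 is (a-1)/(a+b-2)
= (25 - 1) / (25 + 12 - 2)
= 24 / 35
= 0.6857

0.6857


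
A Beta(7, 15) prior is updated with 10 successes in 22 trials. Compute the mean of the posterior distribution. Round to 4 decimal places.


After update: Beta(17, 27)
Mean = 17 / (17 + 27) = 17 / 44
= 0.3864

0.3864


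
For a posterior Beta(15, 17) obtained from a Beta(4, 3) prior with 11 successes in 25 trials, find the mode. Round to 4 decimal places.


Mode = (alpha - 1) / (alpha + beta - 2)
= 14 / 30
= 0.4667

0.4667


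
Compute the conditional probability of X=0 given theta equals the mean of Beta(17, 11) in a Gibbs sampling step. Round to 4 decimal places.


Mean of Beta(17, 11) = 0.6071
P(X=0 | theta=0.6071) = 0.3929

0.3929


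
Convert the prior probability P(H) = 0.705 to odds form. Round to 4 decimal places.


P(not H) = 1 - 0.705 = 0.295
Odds = 0.705 / 0.295 = 2.3898

2.3898


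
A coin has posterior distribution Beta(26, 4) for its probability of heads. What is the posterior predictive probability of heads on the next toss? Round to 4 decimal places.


Posterior predictive = E[theta] = alpha/(alpha+beta)
= 26/30
= 0.8667

0.8667


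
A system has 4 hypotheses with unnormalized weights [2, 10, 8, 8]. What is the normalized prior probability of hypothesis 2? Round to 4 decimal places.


The normalized prior is the weight divided by the total.
Total weight = 28
P(H2) = 10 / 28 = 0.3571

0.3571


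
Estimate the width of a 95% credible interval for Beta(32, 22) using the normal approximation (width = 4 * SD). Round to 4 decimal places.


For Beta(a,b): Var = ab/((a+b)^2(a+b+1))
Var = 0.0044, SD = 0.0663
Approximate 95% CI width = 4 * 0.0663 = 0.265

0.265


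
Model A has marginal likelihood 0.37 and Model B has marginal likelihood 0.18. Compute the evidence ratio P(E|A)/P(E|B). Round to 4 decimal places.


Evidence ratio = P(E|A) / P(E|B)
= 0.37 / 0.18
= 2.0556

2.0556


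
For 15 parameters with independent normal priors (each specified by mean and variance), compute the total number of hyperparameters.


A normal prior has 2 hyperparameters per parameter.
Total = 15 * 2 = 30

30


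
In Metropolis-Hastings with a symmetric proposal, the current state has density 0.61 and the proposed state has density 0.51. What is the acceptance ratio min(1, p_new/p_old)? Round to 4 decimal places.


Ratio = p_new / p_old = 0.51 / 0.61 = 0.8361
Acceptance = min(1, 0.8361) = 0.8361

0.8361


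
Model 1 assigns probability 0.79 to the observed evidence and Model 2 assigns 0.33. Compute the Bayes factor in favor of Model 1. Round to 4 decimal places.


BF = P(data|M1) / P(data|M2)
= 0.79 / 0.33 = 2.3939

2.3939


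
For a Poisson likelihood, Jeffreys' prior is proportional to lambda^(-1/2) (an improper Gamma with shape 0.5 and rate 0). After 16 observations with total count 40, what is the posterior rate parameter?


Jeffreys' prior for Poisson is proportional to lambda^(-1/2).
Posterior is Gamma(0.5 + S, 0 + n) = Gamma(0.5 + 40, 16).
Posterior rate = 0 + n = 16

16.0


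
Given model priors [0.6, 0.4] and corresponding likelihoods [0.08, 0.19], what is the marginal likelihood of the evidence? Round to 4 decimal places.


P(E) = sum_i P(M_i) P(E|M_i)
= 0.048 + 0.076
= 0.124

0.124


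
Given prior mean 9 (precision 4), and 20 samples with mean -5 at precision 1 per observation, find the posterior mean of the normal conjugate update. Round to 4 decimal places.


The posterior mean is a precision-weighted average of prior and data.
Post. prec. = 4 + 20 = 24
Post. mean = (36 + -100)/24 = -64/24 = -2.6667

-2.6667


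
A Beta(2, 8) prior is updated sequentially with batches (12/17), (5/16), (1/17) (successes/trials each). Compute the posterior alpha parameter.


Sequential conjugate updating is equivalent to a single batch update.
Total successes across all batches = 18
alpha_posterior = alpha_prior + total_successes = 2 + 18
= 20

20


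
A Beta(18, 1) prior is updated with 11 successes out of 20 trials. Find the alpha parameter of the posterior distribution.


In the Beta-Binomial conjugate update:
alpha_post = alpha_prior + successes
= 18 + 11
= 29

29


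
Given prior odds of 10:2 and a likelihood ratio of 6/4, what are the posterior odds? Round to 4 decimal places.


Posterior odds = prior odds * LR
Prior odds = 10/2 = 5.0
LR = 6/4 = 1.5
Posterior odds = 5.0 * 1.5 = 7.5

7.5


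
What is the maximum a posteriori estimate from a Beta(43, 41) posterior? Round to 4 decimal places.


The MAP estimate equals the mode of the distribution.
Mode of Beta(a,b) = (a-1)/(a+b-2)
= 42/82
= 0.5122

0.5122


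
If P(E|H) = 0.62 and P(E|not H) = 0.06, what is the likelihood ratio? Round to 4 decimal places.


Likelihood ratio = P(E|H) / P(E|not H)
= 0.62 / 0.06
= 10.3333

10.3333


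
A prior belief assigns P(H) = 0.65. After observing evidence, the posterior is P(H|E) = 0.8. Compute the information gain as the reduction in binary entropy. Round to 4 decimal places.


H(prior) = -0.65*log2(0.65) - 0.35*log2(0.35)
= 0.9341
H(post) = -0.8*log2(0.8) - 0.2*log2(0.2)
= 0.7219
IG = 0.9341 - 0.7219 = 0.2121

0.2121


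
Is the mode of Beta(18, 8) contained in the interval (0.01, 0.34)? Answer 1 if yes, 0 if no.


Mode = (a-1)/(a+b-2) = 17/24 = 0.7083
Interval: (0.01, 0.34)
Contains mode? 0

0


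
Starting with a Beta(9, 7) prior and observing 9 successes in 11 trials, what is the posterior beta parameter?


Posterior beta = prior beta + failures
Failures = 11 - 9 = 2
beta_post = 7 + 2 = 9

9


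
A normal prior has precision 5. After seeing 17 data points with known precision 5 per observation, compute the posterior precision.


In the conjugate normal model, precisions add:
tau_posterior = tau_prior + n * tau_data
= 5 + 17*5 = 90

90


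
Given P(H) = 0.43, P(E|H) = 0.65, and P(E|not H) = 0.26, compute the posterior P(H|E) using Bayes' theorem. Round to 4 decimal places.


By Bayes' theorem: P(H|E) = P(E|H)*P(H) / P(E)
P(E) = P(E|H)*P(H) + P(E|not H)*P(not H)
P(E) = 0.65*0.43 + 0.26*0.57 = 0.4277
P(H|E) = 0.65*0.43 / 0.4277 = 0.6535

0.6535


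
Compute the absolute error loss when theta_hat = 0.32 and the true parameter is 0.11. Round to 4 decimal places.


L = |theta_hat - theta_true|
= |0.32 - 0.11| = 0.21

0.21


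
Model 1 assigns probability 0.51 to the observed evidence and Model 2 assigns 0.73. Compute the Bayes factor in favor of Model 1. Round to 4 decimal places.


BF = P(data|M1) / P(data|M2)
= 0.51 / 0.73 = 0.6986

0.6986


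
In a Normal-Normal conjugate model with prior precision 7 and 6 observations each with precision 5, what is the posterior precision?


Posterior precision = prior precision + n * observation precision
= 7 + 6 * 5
= 7 + 30 = 37

37


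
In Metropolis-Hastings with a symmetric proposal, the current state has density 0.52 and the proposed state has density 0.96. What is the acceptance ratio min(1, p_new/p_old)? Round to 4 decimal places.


Ratio = p_new / p_old = 0.96 / 0.52 = 1.8462
Acceptance = min(1, 1.8462) = 1.0

1.0


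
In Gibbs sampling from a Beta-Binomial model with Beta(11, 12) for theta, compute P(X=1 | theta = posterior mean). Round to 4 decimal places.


Posterior mean = alpha/(alpha+beta) = 11/23 = 0.4783
P(X=1|theta=mean) = theta = 0.4783

0.4783


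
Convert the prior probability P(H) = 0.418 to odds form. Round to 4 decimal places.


P(not H) = 1 - 0.418 = 0.582
Odds = 0.418 / 0.582 = 0.7182

0.7182


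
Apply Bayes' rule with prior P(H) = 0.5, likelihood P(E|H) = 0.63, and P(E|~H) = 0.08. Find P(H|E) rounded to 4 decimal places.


Step 1: Compute marginal P(E) = P(E|H)P(H) + P(E|~H)P(~H)
= 0.63*0.5 + 0.08*0.5 = 0.355
Step 2: P(H|E) = P(E|H)P(H)/P(E) = 0.315/0.355
= 0.8873

0.8873


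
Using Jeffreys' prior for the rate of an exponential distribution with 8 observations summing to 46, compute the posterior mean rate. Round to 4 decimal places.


Jeffreys' prior leads to posterior Gamma(8, 46).
Mean = 8/46 = 0.1739

0.1739


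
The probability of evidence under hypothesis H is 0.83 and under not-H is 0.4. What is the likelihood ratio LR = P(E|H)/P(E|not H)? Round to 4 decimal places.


LR = 0.83 / 0.4
= 2.075

2.075


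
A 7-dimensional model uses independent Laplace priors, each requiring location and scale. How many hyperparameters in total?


Per parameter: 2 (location and scale).
Total = 7 * 2 = 14

14


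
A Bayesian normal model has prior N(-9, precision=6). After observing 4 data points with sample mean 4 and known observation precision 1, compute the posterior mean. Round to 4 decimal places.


Posterior mean = (prior_precision * prior_mean + n * data_precision * data_mean) / (prior_precision + n * data_precision)
Numerator = 6*-9 + 4*1*4 = -38
Denominator = 6 + 4*1 = 10
Posterior mean = -3.8

-3.8


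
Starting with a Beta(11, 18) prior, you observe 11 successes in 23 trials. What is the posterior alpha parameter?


For a Beta-Binomial conjugate model:
Posterior alpha = prior alpha + number of successes
= 11 + 11 = 22

22


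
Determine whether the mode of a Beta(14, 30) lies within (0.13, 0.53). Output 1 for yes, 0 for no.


First find the mode: (a-1)/(a+b-2) = 0.3095
Is 0.3095 in (0.13, 0.53)? 1

1


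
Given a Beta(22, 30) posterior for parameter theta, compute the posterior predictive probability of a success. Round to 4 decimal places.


For a Beta-Bernoulli model, the predictive probability is the mean:
P(success) = 22/(22+30) = 22/52 = 0.4231

0.4231


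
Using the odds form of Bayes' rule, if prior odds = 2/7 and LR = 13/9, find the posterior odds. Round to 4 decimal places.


Bayes' rule in odds form: posterior odds = prior odds * LR
= (2 * 13) / (7 * 9)
= 26/63 = 0.4127

0.4127


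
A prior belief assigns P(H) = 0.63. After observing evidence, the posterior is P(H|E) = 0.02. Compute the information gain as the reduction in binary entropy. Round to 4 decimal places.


H(prior) = -0.63*log2(0.63) - 0.37*log2(0.37)
= 0.9507
H(post) = -0.02*log2(0.02) - 0.98*log2(0.98)
= 0.1414
IG = 0.9507 - 0.1414 = 0.8092

0.8092


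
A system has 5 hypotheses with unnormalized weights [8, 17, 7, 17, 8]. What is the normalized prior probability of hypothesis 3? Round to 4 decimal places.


The normalized prior is the weight divided by the total.
Total weight = 57
P(H3) = 7 / 57 = 0.1228

0.1228


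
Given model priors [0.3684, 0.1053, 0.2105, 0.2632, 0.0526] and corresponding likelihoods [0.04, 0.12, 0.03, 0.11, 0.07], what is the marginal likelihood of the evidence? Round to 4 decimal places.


P(E) = sum_i P(M_i) P(E|M_i)
= 0.0147 + 0.0126 + 0.0063 + 0.029 + 0.0037
= 0.0663

0.0663


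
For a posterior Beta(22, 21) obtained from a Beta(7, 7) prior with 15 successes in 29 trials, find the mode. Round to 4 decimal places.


Mode = (alpha - 1) / (alpha + beta - 2)
= 21 / 41
= 0.5122

0.5122


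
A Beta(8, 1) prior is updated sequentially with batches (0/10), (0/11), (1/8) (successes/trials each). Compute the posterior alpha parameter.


Sequential conjugate updating is equivalent to a single batch update.
Total successes across all batches = 1
alpha_posterior = alpha_prior + total_successes = 8 + 1
= 9

9


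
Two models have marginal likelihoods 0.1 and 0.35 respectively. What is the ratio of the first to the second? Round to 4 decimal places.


Evidence ratio = 0.1 / 0.35
= 0.2857

0.2857


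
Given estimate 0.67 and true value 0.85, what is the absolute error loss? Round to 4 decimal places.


Absolute error = |estimate - true|
= |-0.18| = 0.18

0.18


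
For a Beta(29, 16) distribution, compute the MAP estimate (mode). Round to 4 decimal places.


MAP = mode = (a-1)/(a+b-2)
= (29-1)/(29+16-2)
= 28/43 = 0.6512

0.6512


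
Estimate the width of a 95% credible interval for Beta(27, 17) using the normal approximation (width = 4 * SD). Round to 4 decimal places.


For Beta(a,b): Var = ab/((a+b)^2(a+b+1))
Var = 0.0053, SD = 0.0726
Approximate 95% CI width = 4 * 0.0726 = 0.2903

0.2903


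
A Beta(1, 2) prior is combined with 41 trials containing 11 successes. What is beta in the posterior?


In conjugate updating:
beta_posterior = beta_prior + (n - k)
= 2 + (41 - 11)
= 2 + 30 = 32

32


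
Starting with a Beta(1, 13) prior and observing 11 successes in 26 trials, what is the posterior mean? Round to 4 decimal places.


Posterior parameters: alpha = 1 + 11 = 12
beta = 13 + 15 = 28
Posterior mean = alpha / (alpha + beta) = 12 / 40
= 0.3

0.3


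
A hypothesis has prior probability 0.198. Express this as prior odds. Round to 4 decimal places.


Odds = P(H) / P(not H) = 0.198 / 0.802
= 0.2469

0.2469


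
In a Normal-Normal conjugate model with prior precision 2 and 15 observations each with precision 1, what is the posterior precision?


Posterior precision = prior precision + n * observation precision
= 2 + 15 * 1
= 2 + 15 = 17

17


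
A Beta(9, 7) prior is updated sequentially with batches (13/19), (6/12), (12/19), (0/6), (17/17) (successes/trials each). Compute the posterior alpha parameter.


Sequential conjugate updating is equivalent to a single batch update.
Total successes across all batches = 48
alpha_posterior = alpha_prior + total_successes = 9 + 48
= 57

57


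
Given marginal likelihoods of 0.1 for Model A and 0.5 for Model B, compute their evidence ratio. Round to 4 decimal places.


Ratio = ML(A) / ML(B) = 0.1/0.5
= 0.2

0.2


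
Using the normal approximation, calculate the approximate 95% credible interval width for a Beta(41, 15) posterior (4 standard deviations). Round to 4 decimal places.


Var(Beta) = 41*15/(56^2 * 57) = 0.0034
SD = 0.0587
Width ~ 4*SD = 0.2346

0.2346


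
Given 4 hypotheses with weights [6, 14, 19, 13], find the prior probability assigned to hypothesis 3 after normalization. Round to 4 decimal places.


To normalize, divide each weight by the sum of all weights.
Sum = 52
Prior(H3) = 19/52 = 0.3654

0.3654


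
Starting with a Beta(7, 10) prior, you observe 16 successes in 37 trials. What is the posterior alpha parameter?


For a Beta-Binomial conjugate model:
Posterior alpha = prior alpha + number of successes
= 7 + 16 = 23

23


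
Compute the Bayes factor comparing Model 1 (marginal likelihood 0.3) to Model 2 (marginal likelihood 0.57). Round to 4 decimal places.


BF12 = marginal likelihood of M1 / marginal likelihood of M2
= 0.3/0.57
= 0.5263

0.5263


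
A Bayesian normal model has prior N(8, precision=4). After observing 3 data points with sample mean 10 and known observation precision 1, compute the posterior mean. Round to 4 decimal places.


Posterior mean = (prior_precision * prior_mean + n * data_precision * data_mean) / (prior_precision + n * data_precision)
Numerator = 4*8 + 3*1*10 = 62
Denominator = 4 + 3*1 = 7
Posterior mean = 8.8571

8.8571


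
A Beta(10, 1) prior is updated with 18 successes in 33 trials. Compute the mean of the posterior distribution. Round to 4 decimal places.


After update: Beta(28, 16)
Mean = 28 / (28 + 16) = 28 / 44
= 0.6364

0.6364


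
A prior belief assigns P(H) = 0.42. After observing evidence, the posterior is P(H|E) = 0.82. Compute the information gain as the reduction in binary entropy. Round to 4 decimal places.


H(prior) = -0.42*log2(0.42) - 0.58*log2(0.58)
= 0.9815
H(post) = -0.82*log2(0.82) - 0.18*log2(0.18)
= 0.6801
IG = 0.9815 - 0.6801 = 0.3014

0.3014


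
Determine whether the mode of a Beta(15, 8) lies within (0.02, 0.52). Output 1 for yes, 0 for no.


First find the mode: (a-1)/(a+b-2) = 0.6667
Is 0.6667 in (0.02, 0.52)? 0

0


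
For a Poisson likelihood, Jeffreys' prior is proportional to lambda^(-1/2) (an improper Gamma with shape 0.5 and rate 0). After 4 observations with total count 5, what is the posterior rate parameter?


Jeffreys' prior for Poisson is proportional to lambda^(-1/2).
Posterior is Gamma(0.5 + S, 0 + n) = Gamma(0.5 + 5, 4).
Posterior rate = 0 + n = 4

4.0


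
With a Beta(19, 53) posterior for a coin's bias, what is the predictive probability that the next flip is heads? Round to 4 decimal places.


The predictive probability equals the posterior mean.
P(next = heads) = alpha / (alpha + beta)
= 19 / 72 = 0.2639

0.2639


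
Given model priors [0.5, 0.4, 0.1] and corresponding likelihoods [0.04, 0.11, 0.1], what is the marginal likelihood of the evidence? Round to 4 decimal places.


P(E) = sum_i P(M_i) P(E|M_i)
= 0.02 + 0.044 + 0.01
= 0.074

0.074


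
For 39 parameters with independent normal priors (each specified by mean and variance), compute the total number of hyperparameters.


A normal prior has 2 hyperparameters per parameter.
Total = 39 * 2 = 78

78


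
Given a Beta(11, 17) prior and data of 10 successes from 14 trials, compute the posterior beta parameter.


Number of failures = 14 - 10 = 4
Posterior beta = 17 + 4 = 21

21


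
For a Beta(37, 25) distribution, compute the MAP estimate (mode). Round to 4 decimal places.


MAP = mode = (a-1)/(a+b-2)
= (37-1)/(37+25-2)
= 36/60 = 0.6

0.6


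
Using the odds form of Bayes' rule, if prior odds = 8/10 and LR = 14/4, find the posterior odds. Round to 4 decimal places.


Bayes' rule in odds form: posterior odds = prior odds * LR
= (8 * 14) / (10 * 4)
= 112/40 = 2.8

2.8


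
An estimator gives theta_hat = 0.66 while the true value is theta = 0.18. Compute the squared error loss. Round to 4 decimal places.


The squared error loss is (theta_hat - theta)^2
= (0.66 - 0.18)^2
= (0.48)^2 = 0.2304

0.2304


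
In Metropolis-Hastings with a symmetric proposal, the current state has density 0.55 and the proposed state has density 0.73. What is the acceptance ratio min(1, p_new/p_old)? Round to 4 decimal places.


Ratio = p_new / p_old = 0.73 / 0.55 = 1.3273
Acceptance = min(1, 1.3273) = 1.0

1.0


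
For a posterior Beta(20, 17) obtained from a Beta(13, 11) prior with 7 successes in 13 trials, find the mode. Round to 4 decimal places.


Mode = (alpha - 1) / (alpha + beta - 2)
= 19 / 35
= 0.5429

0.5429


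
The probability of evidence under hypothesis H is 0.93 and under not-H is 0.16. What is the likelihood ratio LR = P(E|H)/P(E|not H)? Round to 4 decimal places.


LR = 0.93 / 0.16
= 5.8125

5.8125


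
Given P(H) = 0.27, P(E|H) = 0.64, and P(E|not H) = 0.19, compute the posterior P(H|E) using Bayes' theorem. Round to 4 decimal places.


By Bayes' theorem: P(H|E) = P(E|H)*P(H) / P(E)
P(E) = P(E|H)*P(H) + P(E|not H)*P(not H)
P(E) = 0.64*0.27 + 0.19*0.73 = 0.3115
P(H|E) = 0.64*0.27 / 0.3115 = 0.5547

0.5547


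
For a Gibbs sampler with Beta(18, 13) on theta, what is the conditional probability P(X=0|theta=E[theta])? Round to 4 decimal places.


E[theta] = 18/(18+13) = 0.5806
P(X=0|theta) = 1 - theta = 0.4194

0.4194


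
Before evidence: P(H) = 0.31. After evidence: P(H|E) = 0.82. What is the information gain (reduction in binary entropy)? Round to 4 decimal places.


Prior entropy = 0.8932
Posterior entropy = 0.6801
Information gain = 0.8932 - 0.6801 = 0.2131

0.2131


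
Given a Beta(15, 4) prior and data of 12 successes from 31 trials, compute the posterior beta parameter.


Number of failures = 31 - 12 = 19
Posterior beta = 4 + 19 = 23

23


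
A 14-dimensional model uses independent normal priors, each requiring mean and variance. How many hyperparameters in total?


Per parameter: 2 (mean and variance).
Total = 14 * 2 = 28

28


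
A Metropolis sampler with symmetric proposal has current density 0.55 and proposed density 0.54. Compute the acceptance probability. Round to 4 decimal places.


For symmetric proposals, acceptance = min(1, pi(x*)/pi(x))
= min(1, 0.54/0.55)
= min(1, 0.9818) = 0.9818

0.9818


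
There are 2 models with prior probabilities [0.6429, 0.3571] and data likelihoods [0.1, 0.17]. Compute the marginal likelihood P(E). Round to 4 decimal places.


P(E) = sum over models of P(M_i) * P(E|M_i)
= 0.6429*0.1 + 0.3571*0.17
= 0.125

0.125


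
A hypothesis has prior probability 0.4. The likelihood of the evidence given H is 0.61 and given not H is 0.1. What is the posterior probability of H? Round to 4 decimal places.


Using Bayes' theorem:
P(E) = 0.4 * 0.61 + 0.6 * 0.1
P(E) = 0.304
P(H|E) = (0.4 * 0.61) / 0.304 = 0.8026

0.8026


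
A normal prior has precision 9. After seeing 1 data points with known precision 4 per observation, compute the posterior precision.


In the conjugate normal model, precisions add:
tau_posterior = tau_prior + n * tau_data
= 9 + 1*4 = 13

13


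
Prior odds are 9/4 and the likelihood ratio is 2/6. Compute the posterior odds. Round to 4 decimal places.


Posterior odds = prior odds * likelihood ratio
= (9/4) * (2/6)
= 18 / 24
= 0.75

0.75


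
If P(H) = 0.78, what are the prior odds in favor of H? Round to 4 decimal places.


Prior odds = P(H) / (1 - P(H))
= 0.78 / 0.22
= 3.5455

3.5455


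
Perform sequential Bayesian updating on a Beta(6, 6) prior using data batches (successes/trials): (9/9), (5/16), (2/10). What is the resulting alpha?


Accumulate successes: 16
Posterior alpha = prior alpha + sum of successes
= 6 + 16 = 22

22


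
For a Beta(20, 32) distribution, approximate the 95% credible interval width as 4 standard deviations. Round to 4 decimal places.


Variance of Beta(a,b) = ab / ((a+b)^2 * (a+b+1))
= 20*32 / ((52)^2 * 53)
= 0.0045
SD = sqrt(0.0045) = 0.0668
Width = 4 * SD = 0.2673

0.2673


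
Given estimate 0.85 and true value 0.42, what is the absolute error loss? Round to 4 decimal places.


Absolute error = |estimate - true|
= |0.43| = 0.43

0.43


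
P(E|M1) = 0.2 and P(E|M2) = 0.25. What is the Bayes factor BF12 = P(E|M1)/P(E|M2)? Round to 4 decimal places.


Bayes factor BF12 = P(E|M1) / P(E|M2)
= 0.2 / 0.25
= 0.8

0.8


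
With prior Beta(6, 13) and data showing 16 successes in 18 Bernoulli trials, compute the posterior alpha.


Conjugate update: alpha_posterior = alpha_prior + k
= 6 + 16 = 22

22


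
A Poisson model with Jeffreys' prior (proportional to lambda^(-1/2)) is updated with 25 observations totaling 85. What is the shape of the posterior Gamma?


Posterior = Gamma(0.5 + S, n)
= Gamma(0.5 + 85, 25)
Posterior shape = 0.5 + S = 0.5 + 85 = 85.5

85.5


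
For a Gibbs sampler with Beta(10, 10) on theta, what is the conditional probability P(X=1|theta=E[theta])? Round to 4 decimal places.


E[theta] = 10/(10+10) = 0.5
P(X=1|theta) = theta = 0.5

0.5


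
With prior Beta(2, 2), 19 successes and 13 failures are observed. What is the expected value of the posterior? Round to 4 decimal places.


Posterior = Beta(21, 15)
E[theta] = alpha/(alpha+beta)
= 21/36 = 0.5833

0.5833


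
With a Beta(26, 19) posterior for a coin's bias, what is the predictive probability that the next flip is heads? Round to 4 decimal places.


The predictive probability equals the posterior mean.
P(next = heads) = alpha / (alpha + beta)
= 26 / 45 = 0.5778

0.5778


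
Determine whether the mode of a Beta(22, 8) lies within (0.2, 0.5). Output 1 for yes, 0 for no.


First find the mode: (a-1)/(a+b-2) = 0.75
Is 0.75 in (0.2, 0.5)? 0

0


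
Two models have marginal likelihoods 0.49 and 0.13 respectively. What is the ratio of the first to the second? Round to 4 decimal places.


Evidence ratio = 0.49 / 0.13
= 3.7692

3.7692


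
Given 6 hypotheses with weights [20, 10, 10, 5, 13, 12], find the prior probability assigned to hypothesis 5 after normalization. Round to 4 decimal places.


To normalize, divide each weight by the sum of all weights.
Sum = 70
Prior(H5) = 13/70 = 0.1857

0.1857


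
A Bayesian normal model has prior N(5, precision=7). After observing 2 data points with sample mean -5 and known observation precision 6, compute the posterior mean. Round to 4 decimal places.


Posterior mean = (prior_precision * prior_mean + n * data_precision * data_mean) / (prior_precision + n * data_precision)
Numerator = 7*5 + 2*6*-5 = -25
Denominator = 7 + 2*6 = 19
Posterior mean = -1.3158

-1.3158


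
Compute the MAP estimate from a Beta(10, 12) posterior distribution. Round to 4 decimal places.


MAP = mode of Beta distribution
= (alpha - 1)/(alpha + beta - 2)
= (10-1)/(10+12-2)
= 9/20 = 0.45

0.45


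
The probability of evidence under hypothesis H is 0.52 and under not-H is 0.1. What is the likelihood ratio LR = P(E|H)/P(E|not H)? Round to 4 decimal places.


LR = 0.52 / 0.1
= 5.2

5.2


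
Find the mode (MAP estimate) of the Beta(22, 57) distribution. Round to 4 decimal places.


For Beta(a,b) with a,b > 1:
Mode = (a-1)/(a+b-2) = (22-1)/(79-2)
= 21/77 = 0.2727

0.2727


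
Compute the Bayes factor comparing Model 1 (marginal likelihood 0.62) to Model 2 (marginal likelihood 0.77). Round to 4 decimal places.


BF12 = marginal likelihood of M1 / marginal likelihood of M2
= 0.62/0.77
= 0.8052

0.8052


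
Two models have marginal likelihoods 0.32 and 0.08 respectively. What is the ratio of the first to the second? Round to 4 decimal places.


Evidence ratio = 0.32 / 0.08
= 4.0

4.0


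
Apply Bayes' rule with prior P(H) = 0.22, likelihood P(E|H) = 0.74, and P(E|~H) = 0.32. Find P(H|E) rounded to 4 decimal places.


Step 1: Compute marginal P(E) = P(E|H)P(H) + P(E|~H)P(~H)
= 0.74*0.22 + 0.32*0.78 = 0.4124
Step 2: P(H|E) = P(E|H)P(H)/P(E) = 0.1628/0.4124
= 0.3948

0.3948


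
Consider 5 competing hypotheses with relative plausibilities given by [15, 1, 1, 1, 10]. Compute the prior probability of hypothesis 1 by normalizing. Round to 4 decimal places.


Sum of weights = 15 + 1 + 1 + 1 + 10 = 28
Normalized prior for H1 = 15 / 28
= 0.5357

0.5357


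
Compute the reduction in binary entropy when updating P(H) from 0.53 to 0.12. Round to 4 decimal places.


H_before = -p*log2(p) - (1-p)*log2(1-p) for p=0.53: 0.9974
H_after for p=0.12: 0.5294
Reduction = 0.9974 - 0.5294 = 0.468

0.468


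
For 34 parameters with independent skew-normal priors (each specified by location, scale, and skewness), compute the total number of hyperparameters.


A skew-normal prior has 3 hyperparameters per parameter.
Total = 34 * 3 = 102

102


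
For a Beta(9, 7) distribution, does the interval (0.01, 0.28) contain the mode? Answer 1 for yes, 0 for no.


Mode of Beta(a,b) = (a-1)/(a+b-2)
= (9-1)/(9+7-2) = 0.5714
Check: 0.01 <= 0.5714 <= 0.28?
Result: 0

0
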